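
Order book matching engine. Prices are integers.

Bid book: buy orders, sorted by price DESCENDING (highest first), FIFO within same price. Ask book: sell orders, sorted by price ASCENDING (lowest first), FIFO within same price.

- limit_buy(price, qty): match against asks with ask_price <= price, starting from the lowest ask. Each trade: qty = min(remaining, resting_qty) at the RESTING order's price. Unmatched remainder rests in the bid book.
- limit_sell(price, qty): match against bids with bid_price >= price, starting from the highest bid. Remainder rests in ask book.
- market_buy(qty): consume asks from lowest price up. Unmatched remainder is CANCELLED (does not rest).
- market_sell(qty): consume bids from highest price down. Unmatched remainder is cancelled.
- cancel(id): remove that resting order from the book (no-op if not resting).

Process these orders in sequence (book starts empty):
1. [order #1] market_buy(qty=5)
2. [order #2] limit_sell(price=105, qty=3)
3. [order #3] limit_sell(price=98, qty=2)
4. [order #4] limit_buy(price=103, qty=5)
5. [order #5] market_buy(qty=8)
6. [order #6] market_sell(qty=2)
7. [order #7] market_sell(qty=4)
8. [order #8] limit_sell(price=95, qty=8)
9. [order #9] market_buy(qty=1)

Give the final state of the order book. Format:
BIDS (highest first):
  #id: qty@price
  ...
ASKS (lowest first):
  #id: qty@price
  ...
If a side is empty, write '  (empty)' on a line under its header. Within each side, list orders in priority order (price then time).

Answer: BIDS (highest first):
  (empty)
ASKS (lowest first):
  #8: 7@95

Derivation:
After op 1 [order #1] market_buy(qty=5): fills=none; bids=[-] asks=[-]
After op 2 [order #2] limit_sell(price=105, qty=3): fills=none; bids=[-] asks=[#2:3@105]
After op 3 [order #3] limit_sell(price=98, qty=2): fills=none; bids=[-] asks=[#3:2@98 #2:3@105]
After op 4 [order #4] limit_buy(price=103, qty=5): fills=#4x#3:2@98; bids=[#4:3@103] asks=[#2:3@105]
After op 5 [order #5] market_buy(qty=8): fills=#5x#2:3@105; bids=[#4:3@103] asks=[-]
After op 6 [order #6] market_sell(qty=2): fills=#4x#6:2@103; bids=[#4:1@103] asks=[-]
After op 7 [order #7] market_sell(qty=4): fills=#4x#7:1@103; bids=[-] asks=[-]
After op 8 [order #8] limit_sell(price=95, qty=8): fills=none; bids=[-] asks=[#8:8@95]
After op 9 [order #9] market_buy(qty=1): fills=#9x#8:1@95; bids=[-] asks=[#8:7@95]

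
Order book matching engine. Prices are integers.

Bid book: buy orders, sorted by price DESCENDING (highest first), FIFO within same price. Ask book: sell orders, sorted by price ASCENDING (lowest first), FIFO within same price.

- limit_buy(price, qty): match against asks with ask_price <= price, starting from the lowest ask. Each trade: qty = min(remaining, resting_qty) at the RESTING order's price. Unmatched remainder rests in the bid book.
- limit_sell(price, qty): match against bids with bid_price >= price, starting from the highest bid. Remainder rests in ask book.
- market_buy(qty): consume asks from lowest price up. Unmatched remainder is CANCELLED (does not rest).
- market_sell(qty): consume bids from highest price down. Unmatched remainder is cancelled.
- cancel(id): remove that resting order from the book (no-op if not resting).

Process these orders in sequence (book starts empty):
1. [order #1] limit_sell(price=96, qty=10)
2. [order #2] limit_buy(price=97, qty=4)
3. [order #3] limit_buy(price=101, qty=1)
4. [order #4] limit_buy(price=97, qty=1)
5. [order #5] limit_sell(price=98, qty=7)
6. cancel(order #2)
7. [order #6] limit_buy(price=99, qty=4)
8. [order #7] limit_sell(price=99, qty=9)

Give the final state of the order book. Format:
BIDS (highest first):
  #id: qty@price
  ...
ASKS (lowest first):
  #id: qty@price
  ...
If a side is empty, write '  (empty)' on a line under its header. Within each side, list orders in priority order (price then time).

After op 1 [order #1] limit_sell(price=96, qty=10): fills=none; bids=[-] asks=[#1:10@96]
After op 2 [order #2] limit_buy(price=97, qty=4): fills=#2x#1:4@96; bids=[-] asks=[#1:6@96]
After op 3 [order #3] limit_buy(price=101, qty=1): fills=#3x#1:1@96; bids=[-] asks=[#1:5@96]
After op 4 [order #4] limit_buy(price=97, qty=1): fills=#4x#1:1@96; bids=[-] asks=[#1:4@96]
After op 5 [order #5] limit_sell(price=98, qty=7): fills=none; bids=[-] asks=[#1:4@96 #5:7@98]
After op 6 cancel(order #2): fills=none; bids=[-] asks=[#1:4@96 #5:7@98]
After op 7 [order #6] limit_buy(price=99, qty=4): fills=#6x#1:4@96; bids=[-] asks=[#5:7@98]
After op 8 [order #7] limit_sell(price=99, qty=9): fills=none; bids=[-] asks=[#5:7@98 #7:9@99]

Answer: BIDS (highest first):
  (empty)
ASKS (lowest first):
  #5: 7@98
  #7: 9@99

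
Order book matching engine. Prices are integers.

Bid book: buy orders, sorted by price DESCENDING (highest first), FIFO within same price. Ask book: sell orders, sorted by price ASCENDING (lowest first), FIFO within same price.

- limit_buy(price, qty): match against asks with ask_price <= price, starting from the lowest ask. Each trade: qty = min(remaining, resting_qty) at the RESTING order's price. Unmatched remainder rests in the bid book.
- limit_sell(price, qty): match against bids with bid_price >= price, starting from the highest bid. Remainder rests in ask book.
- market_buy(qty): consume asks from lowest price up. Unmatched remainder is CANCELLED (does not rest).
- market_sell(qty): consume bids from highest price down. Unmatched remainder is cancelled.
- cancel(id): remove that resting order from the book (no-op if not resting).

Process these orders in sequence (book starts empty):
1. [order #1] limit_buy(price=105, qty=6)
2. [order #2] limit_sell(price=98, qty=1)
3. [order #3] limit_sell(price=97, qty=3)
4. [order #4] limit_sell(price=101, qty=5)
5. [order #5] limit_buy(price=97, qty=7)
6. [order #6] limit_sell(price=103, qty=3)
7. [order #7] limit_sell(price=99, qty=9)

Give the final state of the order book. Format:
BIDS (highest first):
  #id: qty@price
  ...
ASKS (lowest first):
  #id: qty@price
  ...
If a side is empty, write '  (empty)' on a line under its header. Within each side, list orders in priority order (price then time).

Answer: BIDS (highest first):
  #5: 7@97
ASKS (lowest first):
  #7: 9@99
  #4: 3@101
  #6: 3@103

Derivation:
After op 1 [order #1] limit_buy(price=105, qty=6): fills=none; bids=[#1:6@105] asks=[-]
After op 2 [order #2] limit_sell(price=98, qty=1): fills=#1x#2:1@105; bids=[#1:5@105] asks=[-]
After op 3 [order #3] limit_sell(price=97, qty=3): fills=#1x#3:3@105; bids=[#1:2@105] asks=[-]
After op 4 [order #4] limit_sell(price=101, qty=5): fills=#1x#4:2@105; bids=[-] asks=[#4:3@101]
After op 5 [order #5] limit_buy(price=97, qty=7): fills=none; bids=[#5:7@97] asks=[#4:3@101]
After op 6 [order #6] limit_sell(price=103, qty=3): fills=none; bids=[#5:7@97] asks=[#4:3@101 #6:3@103]
After op 7 [order #7] limit_sell(price=99, qty=9): fills=none; bids=[#5:7@97] asks=[#7:9@99 #4:3@101 #6:3@103]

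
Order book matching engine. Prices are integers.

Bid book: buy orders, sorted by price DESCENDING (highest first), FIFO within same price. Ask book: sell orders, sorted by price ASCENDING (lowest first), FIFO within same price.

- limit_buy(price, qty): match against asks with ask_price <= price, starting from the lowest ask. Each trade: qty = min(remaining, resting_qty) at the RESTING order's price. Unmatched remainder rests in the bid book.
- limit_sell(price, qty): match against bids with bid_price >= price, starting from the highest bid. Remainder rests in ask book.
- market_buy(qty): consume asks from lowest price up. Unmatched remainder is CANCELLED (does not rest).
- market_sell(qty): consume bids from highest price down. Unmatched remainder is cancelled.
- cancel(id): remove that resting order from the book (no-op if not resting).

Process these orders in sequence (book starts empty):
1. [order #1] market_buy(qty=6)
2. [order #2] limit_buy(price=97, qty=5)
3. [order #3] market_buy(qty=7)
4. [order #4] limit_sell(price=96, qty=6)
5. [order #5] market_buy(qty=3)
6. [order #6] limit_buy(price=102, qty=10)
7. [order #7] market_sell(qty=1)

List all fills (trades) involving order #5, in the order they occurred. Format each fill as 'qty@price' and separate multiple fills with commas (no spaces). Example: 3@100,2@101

Answer: 1@96

Derivation:
After op 1 [order #1] market_buy(qty=6): fills=none; bids=[-] asks=[-]
After op 2 [order #2] limit_buy(price=97, qty=5): fills=none; bids=[#2:5@97] asks=[-]
After op 3 [order #3] market_buy(qty=7): fills=none; bids=[#2:5@97] asks=[-]
After op 4 [order #4] limit_sell(price=96, qty=6): fills=#2x#4:5@97; bids=[-] asks=[#4:1@96]
After op 5 [order #5] market_buy(qty=3): fills=#5x#4:1@96; bids=[-] asks=[-]
After op 6 [order #6] limit_buy(price=102, qty=10): fills=none; bids=[#6:10@102] asks=[-]
After op 7 [order #7] market_sell(qty=1): fills=#6x#7:1@102; bids=[#6:9@102] asks=[-]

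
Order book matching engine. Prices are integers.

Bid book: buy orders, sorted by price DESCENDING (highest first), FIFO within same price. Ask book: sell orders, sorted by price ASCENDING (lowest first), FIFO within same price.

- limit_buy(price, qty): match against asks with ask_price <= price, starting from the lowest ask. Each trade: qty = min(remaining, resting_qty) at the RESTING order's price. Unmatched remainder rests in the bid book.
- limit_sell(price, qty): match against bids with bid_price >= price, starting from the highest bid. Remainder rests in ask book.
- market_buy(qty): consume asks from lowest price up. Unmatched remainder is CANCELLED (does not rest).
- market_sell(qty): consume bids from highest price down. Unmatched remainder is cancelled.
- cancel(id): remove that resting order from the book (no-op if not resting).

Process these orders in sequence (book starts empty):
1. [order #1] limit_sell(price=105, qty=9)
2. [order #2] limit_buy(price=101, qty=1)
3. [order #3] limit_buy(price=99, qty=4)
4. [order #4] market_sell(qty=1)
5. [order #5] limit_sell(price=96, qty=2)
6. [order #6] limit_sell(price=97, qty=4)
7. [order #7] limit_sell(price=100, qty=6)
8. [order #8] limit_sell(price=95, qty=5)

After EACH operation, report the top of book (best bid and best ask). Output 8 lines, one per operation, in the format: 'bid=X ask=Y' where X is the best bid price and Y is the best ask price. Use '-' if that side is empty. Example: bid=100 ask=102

Answer: bid=- ask=105
bid=101 ask=105
bid=101 ask=105
bid=99 ask=105
bid=99 ask=105
bid=- ask=97
bid=- ask=97
bid=- ask=95

Derivation:
After op 1 [order #1] limit_sell(price=105, qty=9): fills=none; bids=[-] asks=[#1:9@105]
After op 2 [order #2] limit_buy(price=101, qty=1): fills=none; bids=[#2:1@101] asks=[#1:9@105]
After op 3 [order #3] limit_buy(price=99, qty=4): fills=none; bids=[#2:1@101 #3:4@99] asks=[#1:9@105]
After op 4 [order #4] market_sell(qty=1): fills=#2x#4:1@101; bids=[#3:4@99] asks=[#1:9@105]
After op 5 [order #5] limit_sell(price=96, qty=2): fills=#3x#5:2@99; bids=[#3:2@99] asks=[#1:9@105]
After op 6 [order #6] limit_sell(price=97, qty=4): fills=#3x#6:2@99; bids=[-] asks=[#6:2@97 #1:9@105]
After op 7 [order #7] limit_sell(price=100, qty=6): fills=none; bids=[-] asks=[#6:2@97 #7:6@100 #1:9@105]
After op 8 [order #8] limit_sell(price=95, qty=5): fills=none; bids=[-] asks=[#8:5@95 #6:2@97 #7:6@100 #1:9@105]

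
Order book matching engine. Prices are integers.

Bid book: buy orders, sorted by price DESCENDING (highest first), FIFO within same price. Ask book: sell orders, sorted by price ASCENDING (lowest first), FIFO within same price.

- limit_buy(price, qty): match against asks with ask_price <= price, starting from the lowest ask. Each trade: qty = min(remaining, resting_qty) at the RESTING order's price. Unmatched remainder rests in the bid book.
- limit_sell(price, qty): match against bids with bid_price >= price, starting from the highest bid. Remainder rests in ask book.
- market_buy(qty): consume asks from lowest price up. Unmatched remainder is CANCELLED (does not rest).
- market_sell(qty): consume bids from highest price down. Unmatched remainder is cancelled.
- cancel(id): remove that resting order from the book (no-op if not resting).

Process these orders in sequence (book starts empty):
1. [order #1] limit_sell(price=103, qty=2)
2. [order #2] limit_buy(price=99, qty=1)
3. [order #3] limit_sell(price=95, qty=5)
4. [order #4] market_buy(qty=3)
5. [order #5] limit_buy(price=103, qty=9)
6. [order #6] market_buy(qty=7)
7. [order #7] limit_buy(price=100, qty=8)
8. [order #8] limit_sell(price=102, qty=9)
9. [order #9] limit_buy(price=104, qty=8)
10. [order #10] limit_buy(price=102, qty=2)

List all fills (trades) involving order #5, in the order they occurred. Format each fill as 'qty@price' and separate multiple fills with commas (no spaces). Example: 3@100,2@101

After op 1 [order #1] limit_sell(price=103, qty=2): fills=none; bids=[-] asks=[#1:2@103]
After op 2 [order #2] limit_buy(price=99, qty=1): fills=none; bids=[#2:1@99] asks=[#1:2@103]
After op 3 [order #3] limit_sell(price=95, qty=5): fills=#2x#3:1@99; bids=[-] asks=[#3:4@95 #1:2@103]
After op 4 [order #4] market_buy(qty=3): fills=#4x#3:3@95; bids=[-] asks=[#3:1@95 #1:2@103]
After op 5 [order #5] limit_buy(price=103, qty=9): fills=#5x#3:1@95 #5x#1:2@103; bids=[#5:6@103] asks=[-]
After op 6 [order #6] market_buy(qty=7): fills=none; bids=[#5:6@103] asks=[-]
After op 7 [order #7] limit_buy(price=100, qty=8): fills=none; bids=[#5:6@103 #7:8@100] asks=[-]
After op 8 [order #8] limit_sell(price=102, qty=9): fills=#5x#8:6@103; bids=[#7:8@100] asks=[#8:3@102]
After op 9 [order #9] limit_buy(price=104, qty=8): fills=#9x#8:3@102; bids=[#9:5@104 #7:8@100] asks=[-]
After op 10 [order #10] limit_buy(price=102, qty=2): fills=none; bids=[#9:5@104 #10:2@102 #7:8@100] asks=[-]

Answer: 1@95,2@103,6@103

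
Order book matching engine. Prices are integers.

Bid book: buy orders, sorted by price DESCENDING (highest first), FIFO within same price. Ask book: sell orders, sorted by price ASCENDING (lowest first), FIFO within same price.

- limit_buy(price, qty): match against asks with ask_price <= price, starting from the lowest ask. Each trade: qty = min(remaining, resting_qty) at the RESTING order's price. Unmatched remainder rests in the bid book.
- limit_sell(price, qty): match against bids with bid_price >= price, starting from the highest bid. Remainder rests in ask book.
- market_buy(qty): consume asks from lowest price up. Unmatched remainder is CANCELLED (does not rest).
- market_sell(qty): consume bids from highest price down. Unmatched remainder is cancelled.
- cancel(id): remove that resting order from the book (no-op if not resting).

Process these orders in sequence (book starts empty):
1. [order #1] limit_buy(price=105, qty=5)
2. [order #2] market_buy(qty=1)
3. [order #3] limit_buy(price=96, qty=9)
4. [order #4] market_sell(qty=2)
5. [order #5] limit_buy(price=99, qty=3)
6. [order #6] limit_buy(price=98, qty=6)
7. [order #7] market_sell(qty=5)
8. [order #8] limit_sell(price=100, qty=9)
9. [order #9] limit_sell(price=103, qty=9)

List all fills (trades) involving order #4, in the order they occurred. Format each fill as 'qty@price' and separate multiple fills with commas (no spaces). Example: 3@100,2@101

Answer: 2@105

Derivation:
After op 1 [order #1] limit_buy(price=105, qty=5): fills=none; bids=[#1:5@105] asks=[-]
After op 2 [order #2] market_buy(qty=1): fills=none; bids=[#1:5@105] asks=[-]
After op 3 [order #3] limit_buy(price=96, qty=9): fills=none; bids=[#1:5@105 #3:9@96] asks=[-]
After op 4 [order #4] market_sell(qty=2): fills=#1x#4:2@105; bids=[#1:3@105 #3:9@96] asks=[-]
After op 5 [order #5] limit_buy(price=99, qty=3): fills=none; bids=[#1:3@105 #5:3@99 #3:9@96] asks=[-]
After op 6 [order #6] limit_buy(price=98, qty=6): fills=none; bids=[#1:3@105 #5:3@99 #6:6@98 #3:9@96] asks=[-]
After op 7 [order #7] market_sell(qty=5): fills=#1x#7:3@105 #5x#7:2@99; bids=[#5:1@99 #6:6@98 #3:9@96] asks=[-]
After op 8 [order #8] limit_sell(price=100, qty=9): fills=none; bids=[#5:1@99 #6:6@98 #3:9@96] asks=[#8:9@100]
After op 9 [order #9] limit_sell(price=103, qty=9): fills=none; bids=[#5:1@99 #6:6@98 #3:9@96] asks=[#8:9@100 #9:9@103]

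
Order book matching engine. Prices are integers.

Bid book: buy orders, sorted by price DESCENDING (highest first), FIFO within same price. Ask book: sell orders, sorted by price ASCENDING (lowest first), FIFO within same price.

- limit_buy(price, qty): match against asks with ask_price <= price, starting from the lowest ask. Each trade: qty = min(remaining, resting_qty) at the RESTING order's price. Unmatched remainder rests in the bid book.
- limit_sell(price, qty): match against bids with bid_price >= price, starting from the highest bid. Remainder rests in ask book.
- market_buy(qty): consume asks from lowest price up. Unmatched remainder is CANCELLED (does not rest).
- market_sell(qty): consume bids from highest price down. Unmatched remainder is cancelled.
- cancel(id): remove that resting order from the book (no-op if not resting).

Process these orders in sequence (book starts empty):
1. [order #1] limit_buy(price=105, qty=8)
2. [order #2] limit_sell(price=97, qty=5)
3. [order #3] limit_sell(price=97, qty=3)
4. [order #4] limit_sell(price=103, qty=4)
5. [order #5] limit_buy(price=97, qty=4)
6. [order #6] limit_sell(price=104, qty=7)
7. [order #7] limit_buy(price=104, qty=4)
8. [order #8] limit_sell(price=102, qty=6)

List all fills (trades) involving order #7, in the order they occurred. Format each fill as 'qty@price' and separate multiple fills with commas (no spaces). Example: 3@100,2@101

Answer: 4@103

Derivation:
After op 1 [order #1] limit_buy(price=105, qty=8): fills=none; bids=[#1:8@105] asks=[-]
After op 2 [order #2] limit_sell(price=97, qty=5): fills=#1x#2:5@105; bids=[#1:3@105] asks=[-]
After op 3 [order #3] limit_sell(price=97, qty=3): fills=#1x#3:3@105; bids=[-] asks=[-]
After op 4 [order #4] limit_sell(price=103, qty=4): fills=none; bids=[-] asks=[#4:4@103]
After op 5 [order #5] limit_buy(price=97, qty=4): fills=none; bids=[#5:4@97] asks=[#4:4@103]
After op 6 [order #6] limit_sell(price=104, qty=7): fills=none; bids=[#5:4@97] asks=[#4:4@103 #6:7@104]
After op 7 [order #7] limit_buy(price=104, qty=4): fills=#7x#4:4@103; bids=[#5:4@97] asks=[#6:7@104]
After op 8 [order #8] limit_sell(price=102, qty=6): fills=none; bids=[#5:4@97] asks=[#8:6@102 #6:7@104]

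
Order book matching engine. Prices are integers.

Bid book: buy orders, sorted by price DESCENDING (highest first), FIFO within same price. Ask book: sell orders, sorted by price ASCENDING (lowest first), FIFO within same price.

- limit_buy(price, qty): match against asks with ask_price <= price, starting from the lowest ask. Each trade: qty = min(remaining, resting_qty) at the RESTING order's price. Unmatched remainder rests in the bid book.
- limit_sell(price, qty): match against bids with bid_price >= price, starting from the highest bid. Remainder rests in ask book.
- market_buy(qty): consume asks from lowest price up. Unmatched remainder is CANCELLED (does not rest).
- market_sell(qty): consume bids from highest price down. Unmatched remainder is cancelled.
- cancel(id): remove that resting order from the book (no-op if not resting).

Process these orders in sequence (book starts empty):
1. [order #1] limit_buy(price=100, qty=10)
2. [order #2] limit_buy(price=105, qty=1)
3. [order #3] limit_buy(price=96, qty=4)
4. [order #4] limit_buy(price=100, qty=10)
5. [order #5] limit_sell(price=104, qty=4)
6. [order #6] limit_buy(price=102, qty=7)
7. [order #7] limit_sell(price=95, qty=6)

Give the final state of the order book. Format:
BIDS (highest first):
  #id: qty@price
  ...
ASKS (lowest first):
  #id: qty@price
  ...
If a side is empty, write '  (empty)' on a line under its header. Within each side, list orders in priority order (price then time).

Answer: BIDS (highest first):
  #6: 1@102
  #1: 10@100
  #4: 10@100
  #3: 4@96
ASKS (lowest first):
  #5: 3@104

Derivation:
After op 1 [order #1] limit_buy(price=100, qty=10): fills=none; bids=[#1:10@100] asks=[-]
After op 2 [order #2] limit_buy(price=105, qty=1): fills=none; bids=[#2:1@105 #1:10@100] asks=[-]
After op 3 [order #3] limit_buy(price=96, qty=4): fills=none; bids=[#2:1@105 #1:10@100 #3:4@96] asks=[-]
After op 4 [order #4] limit_buy(price=100, qty=10): fills=none; bids=[#2:1@105 #1:10@100 #4:10@100 #3:4@96] asks=[-]
After op 5 [order #5] limit_sell(price=104, qty=4): fills=#2x#5:1@105; bids=[#1:10@100 #4:10@100 #3:4@96] asks=[#5:3@104]
After op 6 [order #6] limit_buy(price=102, qty=7): fills=none; bids=[#6:7@102 #1:10@100 #4:10@100 #3:4@96] asks=[#5:3@104]
After op 7 [order #7] limit_sell(price=95, qty=6): fills=#6x#7:6@102; bids=[#6:1@102 #1:10@100 #4:10@100 #3:4@96] asks=[#5:3@104]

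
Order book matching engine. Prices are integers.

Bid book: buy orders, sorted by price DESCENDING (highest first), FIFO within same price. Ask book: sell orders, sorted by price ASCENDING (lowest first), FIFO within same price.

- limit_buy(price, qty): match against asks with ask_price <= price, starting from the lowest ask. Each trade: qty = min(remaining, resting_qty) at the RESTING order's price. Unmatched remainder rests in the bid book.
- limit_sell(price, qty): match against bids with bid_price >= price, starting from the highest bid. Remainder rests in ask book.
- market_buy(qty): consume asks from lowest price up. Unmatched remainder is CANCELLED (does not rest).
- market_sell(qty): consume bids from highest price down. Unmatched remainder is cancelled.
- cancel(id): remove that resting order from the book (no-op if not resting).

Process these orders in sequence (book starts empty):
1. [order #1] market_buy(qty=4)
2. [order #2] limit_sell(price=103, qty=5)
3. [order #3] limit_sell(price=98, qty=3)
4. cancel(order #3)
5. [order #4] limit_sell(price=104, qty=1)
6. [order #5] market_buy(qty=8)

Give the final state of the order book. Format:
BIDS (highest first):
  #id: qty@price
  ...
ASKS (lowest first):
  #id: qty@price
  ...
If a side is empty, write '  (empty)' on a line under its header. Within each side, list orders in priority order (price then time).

After op 1 [order #1] market_buy(qty=4): fills=none; bids=[-] asks=[-]
After op 2 [order #2] limit_sell(price=103, qty=5): fills=none; bids=[-] asks=[#2:5@103]
After op 3 [order #3] limit_sell(price=98, qty=3): fills=none; bids=[-] asks=[#3:3@98 #2:5@103]
After op 4 cancel(order #3): fills=none; bids=[-] asks=[#2:5@103]
After op 5 [order #4] limit_sell(price=104, qty=1): fills=none; bids=[-] asks=[#2:5@103 #4:1@104]
After op 6 [order #5] market_buy(qty=8): fills=#5x#2:5@103 #5x#4:1@104; bids=[-] asks=[-]

Answer: BIDS (highest first):
  (empty)
ASKS (lowest first):
  (empty)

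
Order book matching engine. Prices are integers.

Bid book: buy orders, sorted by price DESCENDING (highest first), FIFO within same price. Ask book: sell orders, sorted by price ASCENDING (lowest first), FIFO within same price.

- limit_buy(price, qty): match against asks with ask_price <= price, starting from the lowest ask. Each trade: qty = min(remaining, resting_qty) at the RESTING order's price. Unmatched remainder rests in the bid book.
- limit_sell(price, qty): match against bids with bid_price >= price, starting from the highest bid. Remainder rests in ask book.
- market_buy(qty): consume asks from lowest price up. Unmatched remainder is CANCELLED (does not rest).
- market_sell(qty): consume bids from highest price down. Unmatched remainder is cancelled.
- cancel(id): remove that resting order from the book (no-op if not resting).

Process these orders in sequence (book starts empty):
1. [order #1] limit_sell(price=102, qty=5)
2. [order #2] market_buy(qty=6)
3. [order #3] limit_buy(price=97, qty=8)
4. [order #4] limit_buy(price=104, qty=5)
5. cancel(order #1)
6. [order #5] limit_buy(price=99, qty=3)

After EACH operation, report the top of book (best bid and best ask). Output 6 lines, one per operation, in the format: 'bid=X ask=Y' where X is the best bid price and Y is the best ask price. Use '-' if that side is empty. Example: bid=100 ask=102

Answer: bid=- ask=102
bid=- ask=-
bid=97 ask=-
bid=104 ask=-
bid=104 ask=-
bid=104 ask=-

Derivation:
After op 1 [order #1] limit_sell(price=102, qty=5): fills=none; bids=[-] asks=[#1:5@102]
After op 2 [order #2] market_buy(qty=6): fills=#2x#1:5@102; bids=[-] asks=[-]
After op 3 [order #3] limit_buy(price=97, qty=8): fills=none; bids=[#3:8@97] asks=[-]
After op 4 [order #4] limit_buy(price=104, qty=5): fills=none; bids=[#4:5@104 #3:8@97] asks=[-]
After op 5 cancel(order #1): fills=none; bids=[#4:5@104 #3:8@97] asks=[-]
After op 6 [order #5] limit_buy(price=99, qty=3): fills=none; bids=[#4:5@104 #5:3@99 #3:8@97] asks=[-]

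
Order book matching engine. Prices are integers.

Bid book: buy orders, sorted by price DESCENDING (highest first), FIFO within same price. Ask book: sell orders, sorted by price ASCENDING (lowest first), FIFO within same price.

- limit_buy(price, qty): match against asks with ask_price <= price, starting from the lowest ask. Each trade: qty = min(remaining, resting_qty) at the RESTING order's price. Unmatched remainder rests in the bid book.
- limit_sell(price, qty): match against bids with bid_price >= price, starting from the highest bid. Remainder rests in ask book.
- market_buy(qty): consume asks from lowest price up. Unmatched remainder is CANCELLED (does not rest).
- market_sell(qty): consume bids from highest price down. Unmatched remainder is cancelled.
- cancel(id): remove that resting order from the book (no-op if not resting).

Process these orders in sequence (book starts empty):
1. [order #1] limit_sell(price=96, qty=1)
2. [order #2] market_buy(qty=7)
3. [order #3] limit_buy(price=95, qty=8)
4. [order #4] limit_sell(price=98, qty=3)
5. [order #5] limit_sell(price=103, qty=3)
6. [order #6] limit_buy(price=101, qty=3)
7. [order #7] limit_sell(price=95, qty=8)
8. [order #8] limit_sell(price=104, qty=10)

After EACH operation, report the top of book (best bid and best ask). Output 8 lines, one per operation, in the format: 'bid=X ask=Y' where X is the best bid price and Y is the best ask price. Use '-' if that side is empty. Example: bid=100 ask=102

After op 1 [order #1] limit_sell(price=96, qty=1): fills=none; bids=[-] asks=[#1:1@96]
After op 2 [order #2] market_buy(qty=7): fills=#2x#1:1@96; bids=[-] asks=[-]
After op 3 [order #3] limit_buy(price=95, qty=8): fills=none; bids=[#3:8@95] asks=[-]
After op 4 [order #4] limit_sell(price=98, qty=3): fills=none; bids=[#3:8@95] asks=[#4:3@98]
After op 5 [order #5] limit_sell(price=103, qty=3): fills=none; bids=[#3:8@95] asks=[#4:3@98 #5:3@103]
After op 6 [order #6] limit_buy(price=101, qty=3): fills=#6x#4:3@98; bids=[#3:8@95] asks=[#5:3@103]
After op 7 [order #7] limit_sell(price=95, qty=8): fills=#3x#7:8@95; bids=[-] asks=[#5:3@103]
After op 8 [order #8] limit_sell(price=104, qty=10): fills=none; bids=[-] asks=[#5:3@103 #8:10@104]

Answer: bid=- ask=96
bid=- ask=-
bid=95 ask=-
bid=95 ask=98
bid=95 ask=98
bid=95 ask=103
bid=- ask=103
bid=- ask=103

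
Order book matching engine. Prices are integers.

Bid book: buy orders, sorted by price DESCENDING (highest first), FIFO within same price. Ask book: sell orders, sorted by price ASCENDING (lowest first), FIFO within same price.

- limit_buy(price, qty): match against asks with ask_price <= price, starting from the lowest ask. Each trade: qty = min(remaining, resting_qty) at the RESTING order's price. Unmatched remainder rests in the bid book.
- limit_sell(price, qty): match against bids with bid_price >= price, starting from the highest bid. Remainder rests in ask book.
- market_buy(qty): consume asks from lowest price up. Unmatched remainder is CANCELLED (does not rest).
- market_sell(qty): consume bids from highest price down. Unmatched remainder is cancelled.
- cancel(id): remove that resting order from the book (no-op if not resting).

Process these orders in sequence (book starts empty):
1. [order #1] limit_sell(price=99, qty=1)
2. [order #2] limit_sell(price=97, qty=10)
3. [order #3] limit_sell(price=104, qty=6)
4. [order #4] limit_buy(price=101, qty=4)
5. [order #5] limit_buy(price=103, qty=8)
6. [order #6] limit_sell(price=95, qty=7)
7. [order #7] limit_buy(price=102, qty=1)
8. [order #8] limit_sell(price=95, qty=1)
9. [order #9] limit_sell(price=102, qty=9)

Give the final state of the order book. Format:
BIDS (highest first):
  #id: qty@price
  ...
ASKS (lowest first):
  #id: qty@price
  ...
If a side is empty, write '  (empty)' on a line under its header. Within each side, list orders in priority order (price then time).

Answer: BIDS (highest first):
  (empty)
ASKS (lowest first):
  #6: 5@95
  #8: 1@95
  #9: 9@102
  #3: 6@104

Derivation:
After op 1 [order #1] limit_sell(price=99, qty=1): fills=none; bids=[-] asks=[#1:1@99]
After op 2 [order #2] limit_sell(price=97, qty=10): fills=none; bids=[-] asks=[#2:10@97 #1:1@99]
After op 3 [order #3] limit_sell(price=104, qty=6): fills=none; bids=[-] asks=[#2:10@97 #1:1@99 #3:6@104]
After op 4 [order #4] limit_buy(price=101, qty=4): fills=#4x#2:4@97; bids=[-] asks=[#2:6@97 #1:1@99 #3:6@104]
After op 5 [order #5] limit_buy(price=103, qty=8): fills=#5x#2:6@97 #5x#1:1@99; bids=[#5:1@103] asks=[#3:6@104]
After op 6 [order #6] limit_sell(price=95, qty=7): fills=#5x#6:1@103; bids=[-] asks=[#6:6@95 #3:6@104]
After op 7 [order #7] limit_buy(price=102, qty=1): fills=#7x#6:1@95; bids=[-] asks=[#6:5@95 #3:6@104]
After op 8 [order #8] limit_sell(price=95, qty=1): fills=none; bids=[-] asks=[#6:5@95 #8:1@95 #3:6@104]
After op 9 [order #9] limit_sell(price=102, qty=9): fills=none; bids=[-] asks=[#6:5@95 #8:1@95 #9:9@102 #3:6@104]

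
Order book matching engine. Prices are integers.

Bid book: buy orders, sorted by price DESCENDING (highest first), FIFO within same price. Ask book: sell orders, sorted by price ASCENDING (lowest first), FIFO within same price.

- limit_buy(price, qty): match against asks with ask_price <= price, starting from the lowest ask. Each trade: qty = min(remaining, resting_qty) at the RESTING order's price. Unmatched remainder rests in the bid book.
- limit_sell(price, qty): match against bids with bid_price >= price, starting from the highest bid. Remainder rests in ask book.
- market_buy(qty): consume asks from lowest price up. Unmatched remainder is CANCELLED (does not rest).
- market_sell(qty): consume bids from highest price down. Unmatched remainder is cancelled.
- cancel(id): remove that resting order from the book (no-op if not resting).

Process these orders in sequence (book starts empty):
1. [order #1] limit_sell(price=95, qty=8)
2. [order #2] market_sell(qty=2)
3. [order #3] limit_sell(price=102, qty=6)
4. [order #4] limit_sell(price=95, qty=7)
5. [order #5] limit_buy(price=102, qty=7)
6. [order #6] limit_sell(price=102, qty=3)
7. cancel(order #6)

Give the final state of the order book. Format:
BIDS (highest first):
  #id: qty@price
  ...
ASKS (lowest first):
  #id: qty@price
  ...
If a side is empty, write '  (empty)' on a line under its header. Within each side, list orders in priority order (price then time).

After op 1 [order #1] limit_sell(price=95, qty=8): fills=none; bids=[-] asks=[#1:8@95]
After op 2 [order #2] market_sell(qty=2): fills=none; bids=[-] asks=[#1:8@95]
After op 3 [order #3] limit_sell(price=102, qty=6): fills=none; bids=[-] asks=[#1:8@95 #3:6@102]
After op 4 [order #4] limit_sell(price=95, qty=7): fills=none; bids=[-] asks=[#1:8@95 #4:7@95 #3:6@102]
After op 5 [order #5] limit_buy(price=102, qty=7): fills=#5x#1:7@95; bids=[-] asks=[#1:1@95 #4:7@95 #3:6@102]
After op 6 [order #6] limit_sell(price=102, qty=3): fills=none; bids=[-] asks=[#1:1@95 #4:7@95 #3:6@102 #6:3@102]
After op 7 cancel(order #6): fills=none; bids=[-] asks=[#1:1@95 #4:7@95 #3:6@102]

Answer: BIDS (highest first):
  (empty)
ASKS (lowest first):
  #1: 1@95
  #4: 7@95
  #3: 6@102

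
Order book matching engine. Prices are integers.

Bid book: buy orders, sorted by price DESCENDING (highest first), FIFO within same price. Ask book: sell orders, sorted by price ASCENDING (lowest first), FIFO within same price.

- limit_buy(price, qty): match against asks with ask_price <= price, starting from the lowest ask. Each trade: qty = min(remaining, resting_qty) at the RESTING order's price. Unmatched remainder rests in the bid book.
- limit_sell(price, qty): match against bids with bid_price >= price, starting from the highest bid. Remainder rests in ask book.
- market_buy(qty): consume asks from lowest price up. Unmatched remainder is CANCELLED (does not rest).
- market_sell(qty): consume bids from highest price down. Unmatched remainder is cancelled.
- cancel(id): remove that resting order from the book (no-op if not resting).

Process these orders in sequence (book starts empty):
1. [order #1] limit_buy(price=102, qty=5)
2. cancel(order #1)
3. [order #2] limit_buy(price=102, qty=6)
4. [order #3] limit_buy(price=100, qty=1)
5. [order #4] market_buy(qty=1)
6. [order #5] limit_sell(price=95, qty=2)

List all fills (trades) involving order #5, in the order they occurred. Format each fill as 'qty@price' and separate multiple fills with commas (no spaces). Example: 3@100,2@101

After op 1 [order #1] limit_buy(price=102, qty=5): fills=none; bids=[#1:5@102] asks=[-]
After op 2 cancel(order #1): fills=none; bids=[-] asks=[-]
After op 3 [order #2] limit_buy(price=102, qty=6): fills=none; bids=[#2:6@102] asks=[-]
After op 4 [order #3] limit_buy(price=100, qty=1): fills=none; bids=[#2:6@102 #3:1@100] asks=[-]
After op 5 [order #4] market_buy(qty=1): fills=none; bids=[#2:6@102 #3:1@100] asks=[-]
After op 6 [order #5] limit_sell(price=95, qty=2): fills=#2x#5:2@102; bids=[#2:4@102 #3:1@100] asks=[-]

Answer: 2@102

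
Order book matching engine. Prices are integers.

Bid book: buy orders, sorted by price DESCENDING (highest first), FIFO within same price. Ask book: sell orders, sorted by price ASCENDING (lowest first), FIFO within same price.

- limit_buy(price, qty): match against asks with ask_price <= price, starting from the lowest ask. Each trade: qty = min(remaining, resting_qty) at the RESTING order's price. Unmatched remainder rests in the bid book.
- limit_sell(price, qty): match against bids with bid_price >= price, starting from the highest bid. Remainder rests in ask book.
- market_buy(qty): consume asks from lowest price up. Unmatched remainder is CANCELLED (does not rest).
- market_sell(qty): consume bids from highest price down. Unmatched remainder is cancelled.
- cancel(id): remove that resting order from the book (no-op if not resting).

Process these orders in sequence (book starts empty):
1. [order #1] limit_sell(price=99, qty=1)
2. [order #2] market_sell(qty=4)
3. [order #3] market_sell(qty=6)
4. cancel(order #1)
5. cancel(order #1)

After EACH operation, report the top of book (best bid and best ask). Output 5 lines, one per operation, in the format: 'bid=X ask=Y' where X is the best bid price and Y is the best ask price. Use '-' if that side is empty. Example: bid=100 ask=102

Answer: bid=- ask=99
bid=- ask=99
bid=- ask=99
bid=- ask=-
bid=- ask=-

Derivation:
After op 1 [order #1] limit_sell(price=99, qty=1): fills=none; bids=[-] asks=[#1:1@99]
After op 2 [order #2] market_sell(qty=4): fills=none; bids=[-] asks=[#1:1@99]
After op 3 [order #3] market_sell(qty=6): fills=none; bids=[-] asks=[#1:1@99]
After op 4 cancel(order #1): fills=none; bids=[-] asks=[-]
After op 5 cancel(order #1): fills=none; bids=[-] asks=[-]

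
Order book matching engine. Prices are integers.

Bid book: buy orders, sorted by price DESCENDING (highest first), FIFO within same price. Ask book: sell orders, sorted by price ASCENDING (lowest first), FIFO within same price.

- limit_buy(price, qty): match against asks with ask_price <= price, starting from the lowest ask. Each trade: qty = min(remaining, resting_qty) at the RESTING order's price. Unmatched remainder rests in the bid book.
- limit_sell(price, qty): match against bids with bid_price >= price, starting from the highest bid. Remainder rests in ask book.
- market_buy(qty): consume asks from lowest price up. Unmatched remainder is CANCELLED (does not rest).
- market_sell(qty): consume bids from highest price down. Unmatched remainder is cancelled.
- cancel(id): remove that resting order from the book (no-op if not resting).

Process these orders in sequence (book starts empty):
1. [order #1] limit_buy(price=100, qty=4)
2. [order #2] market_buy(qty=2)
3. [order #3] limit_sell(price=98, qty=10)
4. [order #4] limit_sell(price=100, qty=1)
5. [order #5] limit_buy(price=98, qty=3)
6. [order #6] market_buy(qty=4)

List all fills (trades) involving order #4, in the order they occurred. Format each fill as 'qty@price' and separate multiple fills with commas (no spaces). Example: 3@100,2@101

Answer: 1@100

Derivation:
After op 1 [order #1] limit_buy(price=100, qty=4): fills=none; bids=[#1:4@100] asks=[-]
After op 2 [order #2] market_buy(qty=2): fills=none; bids=[#1:4@100] asks=[-]
After op 3 [order #3] limit_sell(price=98, qty=10): fills=#1x#3:4@100; bids=[-] asks=[#3:6@98]
After op 4 [order #4] limit_sell(price=100, qty=1): fills=none; bids=[-] asks=[#3:6@98 #4:1@100]
After op 5 [order #5] limit_buy(price=98, qty=3): fills=#5x#3:3@98; bids=[-] asks=[#3:3@98 #4:1@100]
After op 6 [order #6] market_buy(qty=4): fills=#6x#3:3@98 #6x#4:1@100; bids=[-] asks=[-]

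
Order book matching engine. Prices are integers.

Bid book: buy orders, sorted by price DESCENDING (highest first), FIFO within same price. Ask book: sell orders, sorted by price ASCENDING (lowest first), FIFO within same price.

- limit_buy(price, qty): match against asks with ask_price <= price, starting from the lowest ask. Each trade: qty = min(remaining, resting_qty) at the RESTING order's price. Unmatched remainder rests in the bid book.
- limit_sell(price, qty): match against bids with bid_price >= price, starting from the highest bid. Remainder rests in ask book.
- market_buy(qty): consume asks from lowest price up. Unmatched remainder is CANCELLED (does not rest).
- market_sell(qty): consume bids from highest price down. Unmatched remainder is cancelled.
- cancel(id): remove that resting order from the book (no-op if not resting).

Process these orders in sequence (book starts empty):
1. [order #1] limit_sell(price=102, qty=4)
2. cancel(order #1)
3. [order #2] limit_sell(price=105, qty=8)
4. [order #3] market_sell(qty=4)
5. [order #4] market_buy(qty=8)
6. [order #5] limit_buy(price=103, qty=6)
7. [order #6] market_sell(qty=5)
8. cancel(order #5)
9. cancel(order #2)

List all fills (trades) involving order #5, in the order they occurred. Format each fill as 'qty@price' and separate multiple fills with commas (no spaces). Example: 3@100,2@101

Answer: 5@103

Derivation:
After op 1 [order #1] limit_sell(price=102, qty=4): fills=none; bids=[-] asks=[#1:4@102]
After op 2 cancel(order #1): fills=none; bids=[-] asks=[-]
After op 3 [order #2] limit_sell(price=105, qty=8): fills=none; bids=[-] asks=[#2:8@105]
After op 4 [order #3] market_sell(qty=4): fills=none; bids=[-] asks=[#2:8@105]
After op 5 [order #4] market_buy(qty=8): fills=#4x#2:8@105; bids=[-] asks=[-]
After op 6 [order #5] limit_buy(price=103, qty=6): fills=none; bids=[#5:6@103] asks=[-]
After op 7 [order #6] market_sell(qty=5): fills=#5x#6:5@103; bids=[#5:1@103] asks=[-]
After op 8 cancel(order #5): fills=none; bids=[-] asks=[-]
After op 9 cancel(order #2): fills=none; bids=[-] asks=[-]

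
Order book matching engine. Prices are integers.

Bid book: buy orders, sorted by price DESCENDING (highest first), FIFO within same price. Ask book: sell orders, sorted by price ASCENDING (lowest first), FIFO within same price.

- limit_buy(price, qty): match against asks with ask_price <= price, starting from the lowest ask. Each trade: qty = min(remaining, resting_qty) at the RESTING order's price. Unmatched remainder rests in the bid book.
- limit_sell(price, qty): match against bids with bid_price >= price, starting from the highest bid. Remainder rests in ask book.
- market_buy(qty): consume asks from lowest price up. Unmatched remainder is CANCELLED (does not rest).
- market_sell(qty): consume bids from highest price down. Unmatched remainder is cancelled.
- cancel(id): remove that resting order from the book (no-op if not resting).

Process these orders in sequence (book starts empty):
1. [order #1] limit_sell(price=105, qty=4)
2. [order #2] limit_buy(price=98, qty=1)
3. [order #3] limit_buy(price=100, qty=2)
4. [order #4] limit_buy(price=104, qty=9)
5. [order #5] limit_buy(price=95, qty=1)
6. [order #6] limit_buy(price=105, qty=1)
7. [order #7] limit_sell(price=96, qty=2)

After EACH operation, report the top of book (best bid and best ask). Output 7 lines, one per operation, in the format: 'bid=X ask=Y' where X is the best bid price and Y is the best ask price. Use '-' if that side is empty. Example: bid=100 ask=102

Answer: bid=- ask=105
bid=98 ask=105
bid=100 ask=105
bid=104 ask=105
bid=104 ask=105
bid=104 ask=105
bid=104 ask=105

Derivation:
After op 1 [order #1] limit_sell(price=105, qty=4): fills=none; bids=[-] asks=[#1:4@105]
After op 2 [order #2] limit_buy(price=98, qty=1): fills=none; bids=[#2:1@98] asks=[#1:4@105]
After op 3 [order #3] limit_buy(price=100, qty=2): fills=none; bids=[#3:2@100 #2:1@98] asks=[#1:4@105]
After op 4 [order #4] limit_buy(price=104, qty=9): fills=none; bids=[#4:9@104 #3:2@100 #2:1@98] asks=[#1:4@105]
After op 5 [order #5] limit_buy(price=95, qty=1): fills=none; bids=[#4:9@104 #3:2@100 #2:1@98 #5:1@95] asks=[#1:4@105]
After op 6 [order #6] limit_buy(price=105, qty=1): fills=#6x#1:1@105; bids=[#4:9@104 #3:2@100 #2:1@98 #5:1@95] asks=[#1:3@105]
After op 7 [order #7] limit_sell(price=96, qty=2): fills=#4x#7:2@104; bids=[#4:7@104 #3:2@100 #2:1@98 #5:1@95] asks=[#1:3@105]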